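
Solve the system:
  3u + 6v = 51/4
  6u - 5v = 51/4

u = 11/4, v = 3/4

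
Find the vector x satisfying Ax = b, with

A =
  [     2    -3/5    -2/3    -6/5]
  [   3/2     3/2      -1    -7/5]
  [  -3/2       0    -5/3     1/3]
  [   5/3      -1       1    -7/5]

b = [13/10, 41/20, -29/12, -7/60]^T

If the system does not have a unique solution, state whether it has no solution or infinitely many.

Row-reduce the augmented matrix:
R1 ← R1 / (2).
R2 ← R2 − 3/2·R1.
R3 ← R3 + 3/2·R1.
R4 ← R4 − 5/3·R1.
R2 ← R2 / (39/20).
R1 ← R1 + 3/10·R2.
R3 ← R3 + 9/20·R2.
R4 ← R4 + 1/2·R2.
R3 ← R3 / (-89/39).
R1 ← R1 + 16/39·R3.
R2 ← R2 + 10/39·R3.
R4 ← R4 − 167/117·R3.
R4 ← R4 / (-3824/4005).
R1 ← R1 + 148/267·R4.
R2 ← R2 + 16/89·R4.
R3 ← R3 − 133/445·R4.
Reading off the reduced rows gives x_1 = 2, x_2 = 1, x_3 = 0, x_4 = 7/4.

x_1 = 2, x_2 = 1, x_3 = 0, x_4 = 7/4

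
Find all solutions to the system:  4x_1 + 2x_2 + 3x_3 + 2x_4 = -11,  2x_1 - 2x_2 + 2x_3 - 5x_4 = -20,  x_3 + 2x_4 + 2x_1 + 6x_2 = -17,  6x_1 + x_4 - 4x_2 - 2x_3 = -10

Row-reduce the augmented matrix:
R1 ← R1 / (4).
R2 ← R2 − 2·R1.
R3 ← R3 − 2·R1.
R4 ← R4 − 6·R1.
R2 ← R2 / (-3).
R1 ← R1 − 1/2·R2.
R3 ← R3 − 5·R2.
R4 ← R4 + 7·R2.
R3 ← R3 / (1/3).
R1 ← R1 − 5/6·R3.
R2 ← R2 + 1/6·R3.
R4 ← R4 + 23/3·R3.
R4 ← R4 / (-195).
R1 ← R1 − 22·R4.
R2 ← R2 + 5/2·R4.
R3 ← R3 + 27·R4.
Reading off the reduced rows gives x_1 = -4, x_2 = -3, x_3 = 1, x_4 = 4.

x_1 = -4, x_2 = -3, x_3 = 1, x_4 = 4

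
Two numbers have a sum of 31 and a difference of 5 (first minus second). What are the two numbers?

Let x = first number, y = second number.
  x + y = 31
  x - y = 5
From equation 1: x = 31 − y.
Substitute into equation 2 and solve: y = 13.
Then x = 18.

first number: 18, second number: 13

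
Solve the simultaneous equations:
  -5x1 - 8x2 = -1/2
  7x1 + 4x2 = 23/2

Row-reduce the augmented matrix:
R1 ← R1 / (-5).
R2 ← R2 − 7·R1.
R2 ← R2 / (-36/5).
R1 ← R1 − 8/5·R2.
Reading off the reduced rows gives x1 = 5/2, x2 = -3/2.

x1 = 5/2, x2 = -3/2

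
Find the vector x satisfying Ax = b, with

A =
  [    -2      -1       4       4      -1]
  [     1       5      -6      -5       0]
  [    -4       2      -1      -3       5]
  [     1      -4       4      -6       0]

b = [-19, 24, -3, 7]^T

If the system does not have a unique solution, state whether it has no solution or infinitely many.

Row-reduce:
R1 ← R1 / (-2).
R2 ← R2 − 1·R1.
R3 ← R3 + 4·R1.
R4 ← R4 − 1·R1.
R2 ← R2 / (9/2).
R1 ← R1 − 1/2·R2.
R3 ← R3 − 4·R2.
R4 ← R4 + 9/2·R2.
R3 ← R3 / (-49/9).
R1 ← R1 + 14/9·R3.
R2 ← R2 + 8/9·R3.
R4 ← R4 − 2·R3.
R4 ← R4 / (-493/49).
R1 ← R1 − 5/7·R4.
R2 ← R2 − 34/49·R4.
R3 ← R3 − 75/49·R4.
Rank is 4 with 5 unknowns, leaving x_5 free.

infinitely many solutions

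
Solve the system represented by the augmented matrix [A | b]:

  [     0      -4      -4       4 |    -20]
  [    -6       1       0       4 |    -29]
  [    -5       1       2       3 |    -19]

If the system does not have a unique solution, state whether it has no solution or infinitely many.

infinitely many solutions

Row-reduce:
Swap R1 and R2.
R1 ← R1 / (-6).
R3 ← R3 + 5·R1.
R2 ← R2 / (-4).
R1 ← R1 + 1/6·R2.
R3 ← R3 − 1/6·R2.
R3 ← R3 / (11/6).
R1 ← R1 − 1/6·R3.
R2 ← R2 − 1·R3.
Rank is 3 with 4 unknowns, leaving x_4 free.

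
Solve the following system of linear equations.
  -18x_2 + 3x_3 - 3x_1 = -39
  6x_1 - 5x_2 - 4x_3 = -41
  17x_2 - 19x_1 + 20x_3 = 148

x_1 = -3, x_2 = 3, x_3 = 2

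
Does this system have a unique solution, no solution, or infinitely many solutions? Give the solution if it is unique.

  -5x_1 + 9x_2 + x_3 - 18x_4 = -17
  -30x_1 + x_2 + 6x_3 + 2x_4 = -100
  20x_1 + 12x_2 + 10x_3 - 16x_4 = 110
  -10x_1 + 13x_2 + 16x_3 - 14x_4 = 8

no solution

Row-reduce:
R1 ← R1 / (-5).
R2 ← R2 + 30·R1.
R3 ← R3 − 20·R1.
R4 ← R4 + 10·R1.
R2 ← R2 / (-53).
R1 ← R1 + 9/5·R2.
R3 ← R3 − 48·R2.
R4 ← R4 + 5·R2.
R3 ← R3 / (14).
R1 ← R1 + 1/5·R3.
R4 ← R4 − 14·R3.
Row 4 reduces to 0 = -2, a contradiction. The system is inconsistent.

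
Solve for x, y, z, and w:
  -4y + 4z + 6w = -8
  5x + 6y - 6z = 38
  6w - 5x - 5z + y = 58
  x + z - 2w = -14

x = -2, y = 4, z = -4, w = 4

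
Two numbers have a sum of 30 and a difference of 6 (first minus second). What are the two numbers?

Let x = first number, y = second number.
  x + y = 30
  x - y = 6
Row-reduce the augmented matrix:
R2 ← R2 − 1·R1.
R2 ← R2 / (-2).
R1 ← R1 − 1·R2.
Reading off the reduced rows gives x = 18, y = 12.

first number: 18, second number: 12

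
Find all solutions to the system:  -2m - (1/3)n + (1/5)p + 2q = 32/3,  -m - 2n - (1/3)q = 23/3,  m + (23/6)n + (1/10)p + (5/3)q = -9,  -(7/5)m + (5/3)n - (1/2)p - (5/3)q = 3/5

no solution

Row-reduce:
R1 ← R1 / (-2).
R2 ← R2 + 1·R1.
R3 ← R3 − 1·R1.
R4 ← R4 + 7/5·R1.
R2 ← R2 / (-11/6).
R1 ← R1 − 1/6·R2.
R3 ← R3 − 11/3·R2.
R4 ← R4 − 19/10·R2.
Swap R3 and R4.
R3 ← R3 / (-409/550).
R1 ← R1 + 6/55·R3.
R2 ← R2 − 3/55·R3.
Row 4 reduces to 0 = 1, a contradiction. The system is inconsistent.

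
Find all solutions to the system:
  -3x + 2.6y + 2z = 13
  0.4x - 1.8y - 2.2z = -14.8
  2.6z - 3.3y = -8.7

x = 2, y = 5, z = 3

Row-reduce the augmented matrix:
R1 ← R1 / (-3).
R2 ← R2 − 2/5·R1.
R2 ← R2 / (-109/75).
R1 ← R1 + 13/15·R2.
R3 ← R3 + 33/10·R2.
R3 ← R3 / (7619/1090).
R1 ← R1 − 53/109·R3.
R2 ← R2 − 145/109·R3.
Reading off the reduced rows gives x = 2, y = 5, z = 3.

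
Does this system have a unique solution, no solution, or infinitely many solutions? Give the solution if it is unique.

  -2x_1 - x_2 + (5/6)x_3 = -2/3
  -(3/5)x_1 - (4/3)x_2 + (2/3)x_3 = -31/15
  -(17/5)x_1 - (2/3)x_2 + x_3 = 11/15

infinitely many solutions

Row-reduce:
R1 ← R1 / (-2).
R2 ← R2 + 3/5·R1.
R3 ← R3 + 17/5·R1.
R2 ← R2 / (-31/30).
R1 ← R1 − 1/2·R2.
R3 ← R3 − 31/30·R2.
Rank is 2 with 3 unknowns, leaving x_3 free.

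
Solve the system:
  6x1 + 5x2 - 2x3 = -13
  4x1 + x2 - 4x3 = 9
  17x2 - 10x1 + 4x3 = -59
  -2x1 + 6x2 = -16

Row-reduce:
R1 ← R1 / (6).
R2 ← R2 − 4·R1.
R3 ← R3 + 10·R1.
R4 ← R4 + 2·R1.
R2 ← R2 / (-7/3).
R1 ← R1 − 5/6·R2.
R3 ← R3 − 76/3·R2.
R4 ← R4 − 23/3·R2.
R3 ← R3 / (-198/7).
R1 ← R1 + 9/7·R3.
R2 ← R2 − 8/7·R3.
R4 ← R4 + 66/7·R3.
Row 4 reduces to 0 = 2/3, a contradiction. The system is inconsistent.

no solution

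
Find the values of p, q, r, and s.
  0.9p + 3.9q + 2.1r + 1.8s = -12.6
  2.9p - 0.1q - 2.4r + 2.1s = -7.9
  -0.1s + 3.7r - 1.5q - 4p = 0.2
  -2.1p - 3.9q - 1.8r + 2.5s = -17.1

p = 4, q = -3, r = 3, s = -6

Row-reduce the augmented matrix:
R1 ← R1 / (9/10).
R2 ← R2 − 29/10·R1.
R3 ← R3 + 4·R1.
R4 ← R4 + 21/10·R1.
R2 ← R2 / (-38/3).
R1 ← R1 − 13/3·R2.
R3 ← R3 − 95/6·R2.
R4 ← R4 − 26/5·R2.
R3 ← R3 / (63/40).
R1 ← R1 + 61/76·R3.
R2 ← R2 − 55/76·R3.
R4 ← R4 + 63/95·R3.
R4 ← R4 / (164/25).
R1 ← R1 − 757/315·R4.
R2 ← R2 + 382/315·R4.
R3 ← R3 − 131/63·R4.
Reading off the reduced rows gives p = 4, q = -3, r = 3, s = -6.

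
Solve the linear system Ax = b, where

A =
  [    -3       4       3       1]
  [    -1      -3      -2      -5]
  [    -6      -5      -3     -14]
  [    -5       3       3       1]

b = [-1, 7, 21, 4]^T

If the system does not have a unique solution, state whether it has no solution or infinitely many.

no solution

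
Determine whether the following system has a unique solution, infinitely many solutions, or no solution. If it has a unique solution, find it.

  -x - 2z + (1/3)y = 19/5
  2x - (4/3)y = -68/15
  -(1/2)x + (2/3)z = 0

x = -4/3, y = 7/5, z = -1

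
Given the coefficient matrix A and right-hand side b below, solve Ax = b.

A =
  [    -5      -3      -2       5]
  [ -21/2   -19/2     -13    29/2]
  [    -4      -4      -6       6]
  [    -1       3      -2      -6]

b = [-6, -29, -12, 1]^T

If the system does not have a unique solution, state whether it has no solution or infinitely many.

Row-reduce:
R1 ← R1 / (-5).
R2 ← R2 + 21/2·R1.
R3 ← R3 + 4·R1.
R4 ← R4 + 1·R1.
R2 ← R2 / (-16/5).
R1 ← R1 − 3/5·R2.
R3 ← R3 + 8/5·R2.
R4 ← R4 − 18/5·R2.
Swap R3 and R4.
R3 ← R3 / (-23/2).
R1 ← R1 + 5/4·R3.
R2 ← R2 − 11/4·R3.
Row 4 reduces to 0 = 1, a contradiction. The system is inconsistent.

no solution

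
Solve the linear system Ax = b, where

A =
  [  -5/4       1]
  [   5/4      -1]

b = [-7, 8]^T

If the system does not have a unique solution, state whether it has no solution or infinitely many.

no solution

Row-reduce:
R1 ← R1 / (-5/4).
R2 ← R2 − 5/4·R1.
Row 2 reduces to 0 = 1, a contradiction. The system is inconsistent.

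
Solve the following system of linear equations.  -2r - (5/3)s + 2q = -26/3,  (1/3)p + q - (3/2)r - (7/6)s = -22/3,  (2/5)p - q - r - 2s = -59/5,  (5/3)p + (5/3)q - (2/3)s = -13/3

Row-reduce the augmented matrix:
Swap R1 and R2.
R1 ← R1 / (1/3).
R3 ← R3 − 2/5·R1.
R4 ← R4 − 5/3·R1.
R2 ← R2 / (2).
R1 ← R1 − 3·R2.
R3 ← R3 + 11/5·R2.
R4 ← R4 + 10/3·R2.
R3 ← R3 / (-7/5).
R1 ← R1 + 3/2·R3.
R2 ← R2 + 1·R3.
R4 ← R4 − 25/6·R3.
R4 ← R4 / (-1223/252).
R1 ← R1 − 45/28·R4.
R2 ← R2 − 19/21·R4.
R3 ← R3 − 73/42·R4.
Reading off the reduced rows gives p = -2, q = 1, r = 2, s = 4.

p = -2, q = 1, r = 2, s = 4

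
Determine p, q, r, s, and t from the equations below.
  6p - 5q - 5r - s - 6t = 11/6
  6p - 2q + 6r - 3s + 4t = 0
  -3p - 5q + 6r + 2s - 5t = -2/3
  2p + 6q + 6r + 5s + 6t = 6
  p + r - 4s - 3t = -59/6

p = 1/3, q = -1, r = -1/2, s = 5/3, t = 1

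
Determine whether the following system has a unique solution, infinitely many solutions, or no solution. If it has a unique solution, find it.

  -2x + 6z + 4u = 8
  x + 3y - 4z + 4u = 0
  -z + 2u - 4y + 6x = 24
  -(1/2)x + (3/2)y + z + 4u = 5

no solution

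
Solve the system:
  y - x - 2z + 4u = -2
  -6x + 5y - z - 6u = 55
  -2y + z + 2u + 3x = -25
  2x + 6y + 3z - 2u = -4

Row-reduce the augmented matrix:
R1 ← R1 / (-1).
R2 ← R2 + 6·R1.
R3 ← R3 − 3·R1.
R4 ← R4 − 2·R1.
R2 ← R2 / (-1).
R1 ← R1 + 1·R2.
R3 ← R3 − 1·R2.
R4 ← R4 − 8·R2.
R3 ← R3 / (6).
R1 ← R1 + 9·R3.
R2 ← R2 + 11·R3.
R4 ← R4 − 87·R3.
R4 ← R4 / (-2).
R1 ← R1 − 2·R4.
R2 ← R2 − 2/3·R4.
R3 ← R3 + 8/3·R4.
Reading off the reduced rows gives x = -5, y = 1, z = -2, u = -3.

x = -5, y = 1, z = -2, u = -3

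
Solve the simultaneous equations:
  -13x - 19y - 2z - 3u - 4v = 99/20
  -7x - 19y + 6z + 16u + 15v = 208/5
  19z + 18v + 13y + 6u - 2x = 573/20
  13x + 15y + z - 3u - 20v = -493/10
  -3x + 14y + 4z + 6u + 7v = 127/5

Row-reduce the augmented matrix:
R1 ← R1 / (-13).
R2 ← R2 + 7·R1.
R3 ← R3 + 2·R1.
R4 ← R4 − 13·R1.
R5 ← R5 + 3·R1.
R2 ← R2 / (-114/13).
R1 ← R1 − 19/13·R2.
R3 ← R3 − 207/13·R2.
R4 ← R4 + 4·R2.
R5 ← R5 − 239/13·R2.
R3 ← R3 / (611/19).
R1 ← R1 − 4/3·R3.
R2 ← R2 + 46/57·R3.
R4 ← R4 + 241/57·R3.
R5 ← R5 − 1100/57·R3.
R4 ← R4 / (-32921/3666).
R1 ← R1 − 5765/3666·R4.
R2 ← R2 + 3827/3666·R4.
R3 ← R3 − 1461/1222·R4.
R5 ← R5 − 75337/3666·R4.
R5 ← R5 / (-1443014/32921).
R1 ← R1 + 109425/32921·R5.
R2 ← R2 − 73468/32921·R5.
R3 ← R3 + 59866/32921·R5.
R4 ← R4 − 92683/32921·R5.
Reading off the reduced rows gives x = -8/5, y = 2/5, z = -3/4, u = 5/4, v = 3/2.

x = -8/5, y = 2/5, z = -3/4, u = 5/4, v = 3/2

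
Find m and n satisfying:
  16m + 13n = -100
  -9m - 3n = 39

m = -3, n = -4

Row-reduce the augmented matrix:
R1 ← R1 / (16).
R2 ← R2 + 9·R1.
R2 ← R2 / (69/16).
R1 ← R1 − 13/16·R2.
Reading off the reduced rows gives m = -3, n = -4.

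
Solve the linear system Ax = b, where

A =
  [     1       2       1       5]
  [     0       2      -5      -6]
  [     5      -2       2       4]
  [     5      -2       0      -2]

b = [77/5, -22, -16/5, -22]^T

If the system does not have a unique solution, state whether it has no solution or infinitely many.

Row-reduce the augmented matrix:
R3 ← R3 − 5·R1.
R4 ← R4 − 5·R1.
R2 ← R2 / (2).
R1 ← R1 − 2·R2.
R3 ← R3 + 12·R2.
R4 ← R4 + 12·R2.
R3 ← R3 / (-33).
R1 ← R1 − 6·R3.
R2 ← R2 + 5/2·R3.
R4 ← R4 + 35·R3.
R4 ← R4 / (-28/11).
R1 ← R1 − 7/11·R4.
R2 ← R2 − 29/22·R4.
R3 ← R3 − 19/11·R4.
Reading off the reduced rows gives x_1 = -8/3, x_2 = 2, x_3 = 12/5, x_4 = 7/3.

x_1 = -8/3, x_2 = 2, x_3 = 12/5, x_4 = 7/3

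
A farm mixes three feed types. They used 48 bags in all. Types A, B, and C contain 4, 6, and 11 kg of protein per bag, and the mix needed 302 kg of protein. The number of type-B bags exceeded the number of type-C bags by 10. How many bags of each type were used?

type-A bags: 18, type-B bags: 20, type-C bags: 10

Let a = type-A bags, b = type-B bags, c = type-C bags.
  b + c + a = 48
  4a + 6b + 11c = 302
  b - c = 10
Row-reduce the augmented matrix:
R2 ← R2 − 4·R1.
R2 ← R2 / (2).
R1 ← R1 − 1·R2.
R3 ← R3 − 1·R2.
R3 ← R3 / (-9/2).
R1 ← R1 + 5/2·R3.
R2 ← R2 − 7/2·R3.
Reading off the reduced rows gives a = 18, b = 20, c = 10.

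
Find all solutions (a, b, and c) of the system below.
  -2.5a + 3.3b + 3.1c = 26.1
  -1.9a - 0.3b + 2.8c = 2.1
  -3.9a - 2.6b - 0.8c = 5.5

Row-reduce the augmented matrix:
R1 ← R1 / (-5/2).
R2 ← R2 + 19/10·R1.
R3 ← R3 + 39/10·R1.
R2 ← R2 / (-351/125).
R1 ← R1 + 33/25·R2.
R3 ← R3 + 1937/250·R2.
R3 ← R3 / (-247/36).
R1 ← R1 + 113/78·R3.
R2 ← R2 + 37/234·R3.
Reading off the reduced rows gives a = -5, b = 6, c = -2.

a = -5, b = 6, c = -2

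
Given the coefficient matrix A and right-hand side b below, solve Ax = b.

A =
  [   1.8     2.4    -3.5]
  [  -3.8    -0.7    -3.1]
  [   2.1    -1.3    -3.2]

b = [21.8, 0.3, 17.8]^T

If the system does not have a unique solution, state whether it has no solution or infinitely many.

x_1 = 3, x_2 = 1, x_3 = -4

Row-reduce the augmented matrix:
R1 ← R1 / (9/5).
R2 ← R2 + 19/5·R1.
R3 ← R3 − 21/10·R1.
R2 ← R2 / (131/30).
R1 ← R1 − 4/3·R2.
R3 ← R3 + 41/10·R2.
R3 ← R3 / (-14093/1572).
R1 ← R1 − 989/786·R3.
R2 ← R2 + 944/393·R3.
Reading off the reduced rows gives x_1 = 3, x_2 = 1, x_3 = -4.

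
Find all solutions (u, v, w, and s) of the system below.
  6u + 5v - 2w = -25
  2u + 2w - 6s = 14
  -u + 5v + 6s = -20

infinitely many solutions

Row-reduce:
R1 ← R1 / (6).
R2 ← R2 − 2·R1.
R3 ← R3 + 1·R1.
R2 ← R2 / (-5/3).
R1 ← R1 − 5/6·R2.
R3 ← R3 − 35/6·R2.
R3 ← R3 / (9).
R1 ← R1 − 1·R3.
R2 ← R2 + 8/5·R3.
Rank is 3 with 4 unknowns, leaving s free.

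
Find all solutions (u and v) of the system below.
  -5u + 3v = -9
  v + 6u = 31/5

Row-reduce the augmented matrix:
R1 ← R1 / (-5).
R2 ← R2 − 6·R1.
R2 ← R2 / (23/5).
R1 ← R1 + 3/5·R2.
Reading off the reduced rows gives u = 6/5, v = -1.

u = 6/5, v = -1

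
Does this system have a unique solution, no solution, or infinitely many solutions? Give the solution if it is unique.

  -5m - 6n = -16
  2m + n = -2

m = -4, n = 6

From equation 2: n = -2 − 2·m.
Substitute into equation 1 and solve: m = -4.
Then n = 6.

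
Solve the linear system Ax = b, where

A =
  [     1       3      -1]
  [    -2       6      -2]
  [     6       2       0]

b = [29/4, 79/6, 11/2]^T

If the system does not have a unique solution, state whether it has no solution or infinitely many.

x_1 = 1/3, x_2 = 7/4, x_3 = -5/3

Row-reduce the augmented matrix:
R2 ← R2 + 2·R1.
R3 ← R3 − 6·R1.
R2 ← R2 / (12).
R1 ← R1 − 3·R2.
R3 ← R3 + 16·R2.
R3 ← R3 / (2/3).
R2 ← R2 + 1/3·R3.
Reading off the reduced rows gives x_1 = 1/3, x_2 = 7/4, x_3 = -5/3.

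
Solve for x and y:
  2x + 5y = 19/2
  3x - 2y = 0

Row-reduce the augmented matrix:
R1 ← R1 / (2).
R2 ← R2 − 3·R1.
R2 ← R2 / (-19/2).
R1 ← R1 − 5/2·R2.
Reading off the reduced rows gives x = 1, y = 3/2.

x = 1, y = 3/2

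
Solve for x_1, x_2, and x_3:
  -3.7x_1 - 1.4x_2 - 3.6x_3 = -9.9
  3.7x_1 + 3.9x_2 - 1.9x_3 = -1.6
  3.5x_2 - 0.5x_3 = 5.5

x_1 = -1, x_2 = 2, x_3 = 3

Row-reduce the augmented matrix:
R1 ← R1 / (-37/10).
R2 ← R2 − 37/10·R1.
R2 ← R2 / (5/2).
R1 ← R1 − 14/37·R2.
R3 ← R3 − 7/2·R2.
R3 ← R3 / (36/5).
R1 ← R1 − 334/185·R3.
R2 ← R2 + 11/5·R3.
Reading off the reduced rows gives x_1 = -1, x_2 = 2, x_3 = 3.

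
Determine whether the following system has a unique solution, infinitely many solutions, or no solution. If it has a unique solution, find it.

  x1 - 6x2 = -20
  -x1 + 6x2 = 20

infinitely many solutions

Row-reduce:
R2 ← R2 + 1·R1.
Rank is 1 with 2 unknowns, leaving x2 free.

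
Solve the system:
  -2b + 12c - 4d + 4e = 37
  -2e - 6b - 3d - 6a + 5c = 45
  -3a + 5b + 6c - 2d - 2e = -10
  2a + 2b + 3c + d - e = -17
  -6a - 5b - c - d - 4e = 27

no solution

Row-reduce:
Swap R1 and R2.
R1 ← R1 / (-6).
R3 ← R3 + 3·R1.
R4 ← R4 − 2·R1.
R5 ← R5 + 6·R1.
R2 ← R2 / (-2).
R1 ← R1 − 1·R2.
R3 ← R3 − 8·R2.
R5 ← R5 − 1·R2.
R3 ← R3 / (103/2).
R1 ← R1 − 31/6·R3.
R2 ← R2 + 6·R3.
R4 ← R4 − 14/3·R3.
R4 ← R4 / (154/103).
R1 ← R1 − 16/103·R4.
R2 ← R2 − 8/103·R4.
R3 ← R3 + 33/103·R4.
Row 5 reduces to 0 = 1/2, a contradiction. The system is inconsistent.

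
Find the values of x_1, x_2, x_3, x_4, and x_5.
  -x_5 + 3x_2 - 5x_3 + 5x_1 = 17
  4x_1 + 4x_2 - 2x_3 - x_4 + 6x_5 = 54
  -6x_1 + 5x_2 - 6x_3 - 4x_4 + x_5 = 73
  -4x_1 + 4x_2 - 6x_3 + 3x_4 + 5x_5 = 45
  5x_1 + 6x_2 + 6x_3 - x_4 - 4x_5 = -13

Row-reduce the augmented matrix:
R1 ← R1 / (5).
R2 ← R2 − 4·R1.
R3 ← R3 + 6·R1.
R4 ← R4 + 4·R1.
R5 ← R5 − 5·R1.
R2 ← R2 / (8/5).
R1 ← R1 − 3/5·R2.
R3 ← R3 − 43/5·R2.
R4 ← R4 − 32/5·R2.
R5 ← R5 − 3·R2.
R3 ← R3 / (-91/4).
R1 ← R1 + 7/4·R3.
R2 ← R2 − 5/4·R3.
R4 ← R4 + 18·R3.
R5 ← R5 − 29/4·R3.
R4 ← R4 / (538/91).
R1 ← R1 − 7/26·R4.
R2 ← R2 + 50/91·R4.
R3 ← R3 + 11/182·R4.
R5 ← R5 − 239/182·R4.
R5 ← R5 / (-31001/1076).
R1 ← R1 + 215/1076·R5.
R2 ← R2 − 752/269·R5.
R3 ← R3 − 1805/1076·R5.
R4 ← R4 − 553/538·R5.
Reading off the reduced rows gives x_1 = -1, x_2 = 4, x_3 = -3, x_4 = -6, x_5 = 5.

x_1 = -1, x_2 = 4, x_3 = -3, x_4 = -6, x_5 = 5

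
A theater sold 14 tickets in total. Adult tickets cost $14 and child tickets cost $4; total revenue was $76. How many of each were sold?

Let a = adult tickets, c = child tickets.
  a + c = 14
  14a + 4c = 76
From equation 1: a = 14 − c.
Substitute into equation 2 and solve: c = 12.
Then a = 2.

adult tickets: 2, child tickets: 12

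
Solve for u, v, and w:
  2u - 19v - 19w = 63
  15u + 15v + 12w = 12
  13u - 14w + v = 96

u = 3, v = 1, w = -4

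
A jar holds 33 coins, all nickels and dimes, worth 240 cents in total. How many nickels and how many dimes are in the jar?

nickels: 18, dimes: 15

Let n = nickels, d = dimes.
  n + d = 33
  5n + 10d = 240
Row-reduce the augmented matrix:
R2 ← R2 − 5·R1.
R2 ← R2 / (5).
R1 ← R1 − 1·R2.
Reading off the reduced rows gives n = 18, d = 15.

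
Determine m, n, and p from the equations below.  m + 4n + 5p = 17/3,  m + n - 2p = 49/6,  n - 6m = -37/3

Row-reduce the augmented matrix:
R2 ← R2 − 1·R1.
R3 ← R3 + 6·R1.
R2 ← R2 / (-3).
R1 ← R1 − 4·R2.
R3 ← R3 − 25·R2.
R3 ← R3 / (-85/3).
R1 ← R1 + 13/3·R3.
R2 ← R2 − 7/3·R3.
Reading off the reduced rows gives m = 5/2, n = 8/3, p = -3/2.

m = 5/2, n = 8/3, p = -3/2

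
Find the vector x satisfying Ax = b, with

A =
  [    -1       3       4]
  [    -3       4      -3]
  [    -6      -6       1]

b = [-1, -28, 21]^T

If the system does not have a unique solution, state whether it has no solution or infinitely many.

x_1 = 1, x_2 = -4, x_3 = 3

Row-reduce the augmented matrix:
R1 ← R1 / (-1).
R2 ← R2 + 3·R1.
R3 ← R3 + 6·R1.
R2 ← R2 / (-5).
R1 ← R1 + 3·R2.
R3 ← R3 + 24·R2.
R3 ← R3 / (49).
R1 ← R1 − 5·R3.
R2 ← R2 − 3·R3.
Reading off the reduced rows gives x_1 = 1, x_2 = -4, x_3 = 3.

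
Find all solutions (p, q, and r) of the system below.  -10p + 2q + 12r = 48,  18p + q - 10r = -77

Row-reduce:
R1 ← R1 / (-10).
R2 ← R2 − 18·R1.
R2 ← R2 / (23/5).
R1 ← R1 + 1/5·R2.
Rank is 2 with 3 unknowns, leaving r free.

infinitely many solutions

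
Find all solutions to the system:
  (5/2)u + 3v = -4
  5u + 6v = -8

infinitely many solutions

Row-reduce:
R1 ← R1 / (5/2).
R2 ← R2 − 5·R1.
Rank is 1 with 2 unknowns, leaving v free.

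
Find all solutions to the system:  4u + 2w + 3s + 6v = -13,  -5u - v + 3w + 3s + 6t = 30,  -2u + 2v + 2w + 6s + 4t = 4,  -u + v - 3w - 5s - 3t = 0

Row-reduce:
R1 ← R1 / (4).
R2 ← R2 + 5·R1.
R3 ← R3 + 2·R1.
R4 ← R4 + 1·R1.
R2 ← R2 / (13/2).
R1 ← R1 − 3/2·R2.
R3 ← R3 − 5·R2.
R4 ← R4 − 5/2·R2.
R3 ← R3 / (-16/13).
R1 ← R1 + 10/13·R3.
R2 ← R2 − 11/13·R3.
R4 ← R4 + 60/13·R3.
R4 ← R4 / (-31/2).
R1 ← R1 + 9/4·R4.
R2 ← R2 − 21/8·R4.
R3 ← R3 + 15/8·R4.
Rank is 4 with 5 unknowns, leaving t free.

infinitely many solutions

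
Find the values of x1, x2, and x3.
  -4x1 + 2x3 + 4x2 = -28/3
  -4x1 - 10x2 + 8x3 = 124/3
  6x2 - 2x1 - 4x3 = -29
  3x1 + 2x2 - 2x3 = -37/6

x1 = 3/2, x2 = -7/3, x3 = 3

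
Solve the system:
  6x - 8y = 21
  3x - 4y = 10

no solution

Row-reduce:
R1 ← R1 / (6).
R2 ← R2 − 3·R1.
Row 2 reduces to 0 = -1/2, a contradiction. The system is inconsistent.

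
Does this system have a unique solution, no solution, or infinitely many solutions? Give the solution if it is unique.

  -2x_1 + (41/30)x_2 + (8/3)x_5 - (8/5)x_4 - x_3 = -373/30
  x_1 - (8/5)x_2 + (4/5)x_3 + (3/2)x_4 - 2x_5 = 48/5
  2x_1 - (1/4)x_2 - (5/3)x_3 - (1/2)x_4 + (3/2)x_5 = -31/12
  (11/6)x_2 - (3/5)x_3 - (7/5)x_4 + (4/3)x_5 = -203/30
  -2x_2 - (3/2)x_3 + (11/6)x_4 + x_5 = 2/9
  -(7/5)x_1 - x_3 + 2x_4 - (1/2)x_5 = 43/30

x_1 = 1, x_2 = -1, x_3 = 0, x_4 = 2/3, x_5 = -3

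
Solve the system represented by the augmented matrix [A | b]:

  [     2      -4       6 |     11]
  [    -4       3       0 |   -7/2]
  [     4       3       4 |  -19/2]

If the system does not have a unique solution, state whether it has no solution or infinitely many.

x_1 = -1, x_2 = -5/2, x_3 = 1/2

Row-reduce the augmented matrix:
R1 ← R1 / (2).
R2 ← R2 + 4·R1.
R3 ← R3 − 4·R1.
R2 ← R2 / (-5).
R1 ← R1 + 2·R2.
R3 ← R3 − 11·R2.
R3 ← R3 / (92/5).
R1 ← R1 + 9/5·R3.
R2 ← R2 + 12/5·R3.
Reading off the reduced rows gives x_1 = -1, x_2 = -5/2, x_3 = 1/2.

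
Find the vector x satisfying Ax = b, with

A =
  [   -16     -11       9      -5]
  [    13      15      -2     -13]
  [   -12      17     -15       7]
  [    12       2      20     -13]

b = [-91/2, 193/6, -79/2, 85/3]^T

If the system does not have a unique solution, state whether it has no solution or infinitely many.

x_1 = 3, x_2 = -1/2, x_3 = -1/3, x_4 = 0

Row-reduce the augmented matrix:
R1 ← R1 / (-16).
R2 ← R2 − 13·R1.
R3 ← R3 + 12·R1.
R4 ← R4 − 12·R1.
R2 ← R2 / (97/16).
R1 ← R1 − 11/16·R2.
R3 ← R3 − 101/4·R2.
R4 ← R4 + 25/4·R2.
R3 ← R3 / (-4256/97).
R1 ← R1 + 113/97·R3.
R2 ← R2 − 85/97·R3.
R4 ← R4 − 3126/97·R3.
R4 ← R4 / (3425/133).
R1 ← R1 − 10/133·R4.
R2 ← R2 + 157/133·R4.
R3 ← R3 + 248/133·R4.
Reading off the reduced rows gives x_1 = 3, x_2 = -1/2, x_3 = -1/3, x_4 = 0.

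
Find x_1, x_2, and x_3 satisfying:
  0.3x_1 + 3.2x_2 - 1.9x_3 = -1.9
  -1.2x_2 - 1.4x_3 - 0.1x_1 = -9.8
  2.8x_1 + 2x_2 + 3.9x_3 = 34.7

x_1 = 4, x_2 = 2, x_3 = 5

Row-reduce the augmented matrix:
R1 ← R1 / (3/10).
R2 ← R2 + 1/10·R1.
R3 ← R3 − 14/5·R1.
R2 ← R2 / (-2/15).
R1 ← R1 − 32/3·R2.
R3 ← R3 + 418/15·R2.
R3 ← R3 / (2233/5).
R1 ← R1 + 169·R3.
R2 ← R2 − 61/4·R3.
Reading off the reduced rows gives x_1 = 4, x_2 = 2, x_3 = 5.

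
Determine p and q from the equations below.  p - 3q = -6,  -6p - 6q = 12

p = -3, q = 1

From equation 1: p = -6 + 3·q.
Substitute into equation 2 and solve: q = 1.
Then p = -3.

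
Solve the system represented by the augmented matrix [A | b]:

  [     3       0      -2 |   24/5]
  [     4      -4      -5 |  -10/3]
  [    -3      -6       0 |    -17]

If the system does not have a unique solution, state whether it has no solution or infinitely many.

Row-reduce the augmented matrix:
R1 ← R1 / (3).
R2 ← R2 − 4·R1.
R3 ← R3 + 3·R1.
R2 ← R2 / (-4).
R3 ← R3 + 6·R2.
R3 ← R3 / (3/2).
R1 ← R1 + 2/3·R3.
R2 ← R2 − 7/12·R3.
Reading off the reduced rows gives x_1 = 8/3, x_2 = 3/2, x_3 = 8/5.

x_1 = 8/3, x_2 = 3/2, x_3 = 8/5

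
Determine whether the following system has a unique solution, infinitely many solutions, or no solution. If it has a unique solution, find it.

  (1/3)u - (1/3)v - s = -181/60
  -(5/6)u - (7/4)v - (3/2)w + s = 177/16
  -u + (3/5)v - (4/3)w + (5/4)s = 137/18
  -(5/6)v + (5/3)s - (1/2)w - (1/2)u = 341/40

u = -9/5, v = -7/4, w = -7/3, s = 3

Row-reduce the augmented matrix:
R1 ← R1 / (1/3).
R2 ← R2 + 5/6·R1.
R3 ← R3 + 1·R1.
R4 ← R4 + 1/2·R1.
R2 ← R2 / (-31/12).
R1 ← R1 + 1·R2.
R3 ← R3 + 2/5·R2.
R4 ← R4 + 4/3·R2.
R3 ← R3 / (-512/465).
R1 ← R1 − 18/31·R3.
R2 ← R2 − 18/31·R3.
R4 ← R4 − 17/62·R3.
R4 ← R4 / (6917/12288).
R1 ← R1 + 3297/1024·R4.
R2 ← R2 + 225/1024·R4.
R3 ← R3 − 2823/2048·R4.
Reading off the reduced rows gives u = -9/5, v = -7/4, w = -7/3, s = 3.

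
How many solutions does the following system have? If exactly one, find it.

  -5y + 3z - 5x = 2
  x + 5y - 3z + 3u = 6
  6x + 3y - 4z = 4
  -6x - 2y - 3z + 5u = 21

x = 1, y = -2, z = -1, u = 4

Row-reduce the augmented matrix:
R1 ← R1 / (-5).
R2 ← R2 − 1·R1.
R3 ← R3 − 6·R1.
R4 ← R4 + 6·R1.
R2 ← R2 / (4).
R1 ← R1 − 1·R2.
R3 ← R3 + 3·R2.
R4 ← R4 − 4·R2.
R3 ← R3 / (-11/5).
R2 ← R2 + 3/5·R3.
R4 ← R4 + 21/5·R3.
R4 ← R4 / (-101/44).
R1 ← R1 + 3/4·R4.
R2 ← R2 − 3/22·R4.
R3 ← R3 + 45/44·R4.
Reading off the reduced rows gives x = 1, y = -2, z = -1, u = 4.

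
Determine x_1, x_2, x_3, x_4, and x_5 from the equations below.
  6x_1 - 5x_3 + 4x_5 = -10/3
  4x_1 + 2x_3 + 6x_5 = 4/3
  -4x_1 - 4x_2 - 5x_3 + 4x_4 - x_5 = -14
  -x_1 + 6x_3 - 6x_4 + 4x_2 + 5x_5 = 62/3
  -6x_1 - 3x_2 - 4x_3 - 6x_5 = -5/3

Row-reduce the augmented matrix:
R1 ← R1 / (6).
R2 ← R2 − 4·R1.
R3 ← R3 + 4·R1.
R4 ← R4 + 1·R1.
R5 ← R5 + 6·R1.
Swap R2 and R3.
R2 ← R2 / (-4).
R4 ← R4 − 4·R2.
R5 ← R5 + 3·R2.
R3 ← R3 / (16/3).
R1 ← R1 + 5/6·R3.
R2 ← R2 − 25/12·R3.
R4 ← R4 + 19/6·R3.
R5 ← R5 + 11/4·R3.
R4 ← R4 / (-2).
R2 ← R2 + 1·R4.
R5 ← R5 + 3·R4.
R5 ← R5 / (-31/2).
R1 ← R1 − 19/16·R5.
R2 ← R2 + 51/8·R5.
R3 ← R3 − 5/8·R5.
R4 ← R4 + 149/32·R5.
Reading off the reduced rows gives x_1 = 0, x_2 = -1/3, x_3 = 2/3, x_4 = -3, x_5 = 0.

x_1 = 0, x_2 = -1/3, x_3 = 2/3, x_4 = -3, x_5 = 0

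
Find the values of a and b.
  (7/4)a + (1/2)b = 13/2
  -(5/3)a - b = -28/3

Row-reduce the augmented matrix:
R1 ← R1 / (7/4).
R2 ← R2 + 5/3·R1.
R2 ← R2 / (-11/21).
R1 ← R1 − 2/7·R2.
Reading off the reduced rows gives a = 2, b = 6.

a = 2, b = 6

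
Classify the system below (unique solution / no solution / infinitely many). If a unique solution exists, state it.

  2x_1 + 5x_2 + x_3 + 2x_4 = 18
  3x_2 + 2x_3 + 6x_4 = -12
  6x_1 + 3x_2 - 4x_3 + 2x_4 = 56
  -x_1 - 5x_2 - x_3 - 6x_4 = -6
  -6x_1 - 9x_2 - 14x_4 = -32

x_1 = 4, x_2 = 4, x_3 = -6, x_4 = -2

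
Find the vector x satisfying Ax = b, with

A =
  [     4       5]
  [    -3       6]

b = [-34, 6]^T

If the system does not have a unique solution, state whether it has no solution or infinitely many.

Row-reduce the augmented matrix:
R1 ← R1 / (4).
R2 ← R2 + 3·R1.
R2 ← R2 / (39/4).
R1 ← R1 − 5/4·R2.
Reading off the reduced rows gives x_1 = -6, x_2 = -2.

x_1 = -6, x_2 = -2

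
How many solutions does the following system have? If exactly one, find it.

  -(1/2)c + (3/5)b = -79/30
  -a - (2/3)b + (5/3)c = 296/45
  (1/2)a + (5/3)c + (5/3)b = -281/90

Row-reduce the augmented matrix:
Swap R1 and R2.
R1 ← R1 / (-1).
R3 ← R3 − 1/2·R1.
R2 ← R2 / (3/5).
R1 ← R1 − 2/3·R2.
R3 ← R3 − 4/3·R2.
R3 ← R3 / (65/18).
R1 ← R1 + 10/9·R3.
R2 ← R2 + 5/6·R3.
Reading off the reduced rows gives a = -9/5, b = -3, c = 5/3.

a = -9/5, b = -3, c = 5/3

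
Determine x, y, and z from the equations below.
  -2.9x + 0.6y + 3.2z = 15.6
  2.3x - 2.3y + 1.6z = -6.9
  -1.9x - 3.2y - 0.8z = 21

x = -6, y = -3, z = 0

Row-reduce the augmented matrix:
R1 ← R1 / (-29/10).
R2 ← R2 − 23/10·R1.
R3 ← R3 + 19/10·R1.
R2 ← R2 / (-529/290).
R1 ← R1 + 6/29·R2.
R3 ← R3 + 521/145·R2.
R3 ← R3 / (-5844/529).
R1 ← R1 + 832/529·R3.
R2 ← R2 + 1200/529·R3.
Reading off the reduced rows gives x = -6, y = -3, z = 0.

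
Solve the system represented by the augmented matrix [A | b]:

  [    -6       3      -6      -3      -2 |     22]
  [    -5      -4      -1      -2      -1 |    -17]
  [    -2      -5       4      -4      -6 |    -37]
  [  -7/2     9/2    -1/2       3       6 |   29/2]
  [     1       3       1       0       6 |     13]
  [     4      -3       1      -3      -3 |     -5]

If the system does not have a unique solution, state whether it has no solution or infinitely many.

Row-reduce:
R1 ← R1 / (-6).
R2 ← R2 + 5·R1.
R3 ← R3 + 2·R1.
R4 ← R4 + 7/2·R1.
R5 ← R5 − 1·R1.
R6 ← R6 − 4·R1.
R2 ← R2 / (-13/2).
R1 ← R1 + 1/2·R2.
R3 ← R3 + 6·R2.
R4 ← R4 − 11/4·R2.
R5 ← R5 − 7/2·R2.
R6 ← R6 + 1·R2.
R3 ← R3 / (30/13).
R1 ← R1 − 9/13·R3.
R2 ← R2 + 8/13·R3.
R4 ← R4 − 61/13·R3.
R5 ← R5 − 28/13·R3.
R6 ← R6 + 47/13·R3.
R4 ← R4 / (12).
R1 ← R1 − 3/2·R4.
R2 ← R2 + 1·R4.
R3 ← R3 + 3/2·R4.
R5 ← R5 − 3·R4.
R6 ← R6 + 21/2·R4.
R5 ← R5 / (803/120).
R1 ← R1 + 271/720·R5.
R2 ← R2 + 13/216·R5.
R3 ← R3 + 97/720·R5.
R4 ← R4 − 1759/1080·R5.
R6 ← R6 − 803/240·R5.
Row 6 reduces to 0 = 3, a contradiction. The system is inconsistent.

no solution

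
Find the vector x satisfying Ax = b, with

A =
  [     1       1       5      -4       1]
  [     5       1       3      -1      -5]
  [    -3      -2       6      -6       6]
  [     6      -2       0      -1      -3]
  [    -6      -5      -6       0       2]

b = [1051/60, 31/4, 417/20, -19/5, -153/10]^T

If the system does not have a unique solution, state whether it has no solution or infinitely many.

Row-reduce the augmented matrix:
R2 ← R2 − 5·R1.
R3 ← R3 + 3·R1.
R4 ← R4 − 6·R1.
R5 ← R5 + 6·R1.
R2 ← R2 / (-4).
R1 ← R1 − 1·R2.
R3 ← R3 − 1·R2.
R4 ← R4 + 8·R2.
R5 ← R5 − 1·R2.
R3 ← R3 / (31/2).
R1 ← R1 + 1/2·R3.
R2 ← R2 − 11/2·R3.
R4 ← R4 − 14·R3.
R5 ← R5 − 37/2·R3.
R4 ← R4 / (-94/31).
R1 ← R1 − 10/31·R4.
R2 ← R2 + 3/62·R4.
R3 ← R3 + 53/62·R4.
R5 ← R5 + 213/62·R4.
R5 ← R5 / (-1517/188).
R1 ← R1 + 35/47·R5.
R2 ← R2 − 21/188·R5.
R3 ← R3 + 193/188·R5.
R4 ← R4 + 159/94·R5.
Reading off the reduced rows gives x_1 = -3/4, x_2 = 1, x_3 = 7/3, x_4 = -3/2, x_5 = -2/5.

x_1 = -3/4, x_2 = 1, x_3 = 7/3, x_4 = -3/2, x_5 = -2/5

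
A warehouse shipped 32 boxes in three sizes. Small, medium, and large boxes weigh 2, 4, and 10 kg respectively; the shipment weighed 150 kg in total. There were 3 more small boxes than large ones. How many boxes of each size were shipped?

Let s = small boxes, m = medium boxes, l = large boxes.
  m + s + l = 32
  4m + 2s + 10l = 150
  s - l = 3
Row-reduce the augmented matrix:
R2 ← R2 − 2·R1.
R3 ← R3 − 1·R1.
R2 ← R2 / (2).
R1 ← R1 − 1·R2.
R3 ← R3 + 1·R2.
R3 ← R3 / (2).
R1 ← R1 + 3·R3.
R2 ← R2 − 4·R3.
Reading off the reduced rows gives s = 10, m = 15, l = 7.

small boxes: 10, medium boxes: 15, large boxes: 7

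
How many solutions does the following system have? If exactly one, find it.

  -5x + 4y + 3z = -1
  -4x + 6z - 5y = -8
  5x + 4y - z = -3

Row-reduce the augmented matrix:
R1 ← R1 / (-5).
R2 ← R2 + 4·R1.
R3 ← R3 − 5·R1.
R2 ← R2 / (-41/5).
R1 ← R1 + 4/5·R2.
R3 ← R3 − 8·R2.
R3 ← R3 / (226/41).
R1 ← R1 + 39/41·R3.
R2 ← R2 + 18/41·R3.
Reading off the reduced rows gives x = -1, y = 0, z = -2.

x = -1, y = 0, z = -2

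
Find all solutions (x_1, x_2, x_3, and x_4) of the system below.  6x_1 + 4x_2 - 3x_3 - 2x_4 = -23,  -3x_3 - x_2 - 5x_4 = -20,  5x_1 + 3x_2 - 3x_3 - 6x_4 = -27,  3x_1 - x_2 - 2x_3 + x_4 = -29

Row-reduce the augmented matrix:
R1 ← R1 / (6).
R3 ← R3 − 5·R1.
R4 ← R4 − 3·R1.
R2 ← R2 / (-1).
R1 ← R1 − 2/3·R2.
R3 ← R3 + 1/3·R2.
R4 ← R4 + 3·R2.
R3 ← R3 / (1/2).
R1 ← R1 + 5/2·R3.
R2 ← R2 − 3·R3.
R4 ← R4 − 17/2·R3.
R4 ← R4 / (187/3).
R1 ← R1 + 17·R4.
R2 ← R2 − 21·R4.
R3 ← R3 + 16/3·R4.
Reading off the reduced rows gives x_1 = -6, x_2 = 6, x_3 = 3, x_4 = 1.

x_1 = -6, x_2 = 6, x_3 = 3, x_4 = 1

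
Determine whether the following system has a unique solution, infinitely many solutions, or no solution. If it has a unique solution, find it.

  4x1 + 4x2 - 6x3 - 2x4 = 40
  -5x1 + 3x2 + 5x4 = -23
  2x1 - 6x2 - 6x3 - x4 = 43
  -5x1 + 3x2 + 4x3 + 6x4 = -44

x1 = 3, x2 = -1, x3 = -5, x4 = -1

Row-reduce the augmented matrix:
R1 ← R1 / (4).
R2 ← R2 + 5·R1.
R3 ← R3 − 2·R1.
R4 ← R4 + 5·R1.
R2 ← R2 / (8).
R1 ← R1 − 1·R2.
R3 ← R3 + 8·R2.
R4 ← R4 − 8·R2.
R3 ← R3 / (-21/2).
R1 ← R1 + 9/16·R3.
R2 ← R2 + 15/16·R3.
R4 ← R4 − 4·R3.
R4 ← R4 / (41/21).
R1 ← R1 + 53/56·R4.
R2 ← R2 − 5/56·R4.
R3 ← R3 + 5/21·R4.
Reading off the reduced rows gives x1 = 3, x2 = -1, x3 = -5, x4 = -1.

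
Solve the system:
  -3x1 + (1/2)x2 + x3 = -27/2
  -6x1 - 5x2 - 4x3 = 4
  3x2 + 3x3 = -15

Row-reduce:
R1 ← R1 / (-3).
R2 ← R2 + 6·R1.
R2 ← R2 / (-6).
R1 ← R1 + 1/6·R2.
R3 ← R3 − 3·R2.
Row 3 reduces to 0 = 1/2, a contradiction. The system is inconsistent.

no solution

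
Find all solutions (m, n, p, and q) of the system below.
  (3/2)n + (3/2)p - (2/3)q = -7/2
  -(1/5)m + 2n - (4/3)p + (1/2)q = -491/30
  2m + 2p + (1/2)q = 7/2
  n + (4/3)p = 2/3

m = -4, n = -6, p = 5, q = 3

Row-reduce the augmented matrix:
Swap R1 and R2.
R1 ← R1 / (-1/5).
R3 ← R3 − 2·R1.
R2 ← R2 / (3/2).
R1 ← R1 + 10·R2.
R3 ← R3 − 20·R2.
R4 ← R4 − 1·R2.
R3 ← R3 / (-94/3).
R1 ← R1 − 50/3·R3.
R2 ← R2 − 1·R3.
R4 ← R4 − 1/3·R3.
R4 ← R4 / (337/564).
R1 ← R1 − 100/141·R4.
R2 ← R2 − 25/1692·R4.
R3 ← R3 + 259/564·R4.
Reading off the reduced rows gives m = -4, n = -6, p = 5, q = 3.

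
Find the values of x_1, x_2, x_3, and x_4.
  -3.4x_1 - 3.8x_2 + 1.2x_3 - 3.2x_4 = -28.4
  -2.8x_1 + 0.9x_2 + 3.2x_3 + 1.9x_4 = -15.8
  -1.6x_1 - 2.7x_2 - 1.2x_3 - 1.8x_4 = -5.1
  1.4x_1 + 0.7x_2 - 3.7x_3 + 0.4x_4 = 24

Row-reduce the augmented matrix:
R1 ← R1 / (-17/5).
R2 ← R2 + 14/5·R1.
R3 ← R3 + 8/5·R1.
R4 ← R4 − 7/5·R1.
R2 ← R2 / (137/34).
R1 ← R1 − 19/17·R2.
R3 ← R3 + 31/34·R2.
R4 ← R4 + 147/170·R2.
R3 ← R3 / (-866/685).
R1 ← R1 + 662/685·R3.
R2 ← R2 − 376/685·R3.
R4 ← R4 + 18709/6850·R3.
R4 ← R4 / (-26431/17320).
R1 ← R1 + 759/866·R4.
R2 ← R2 − 625/433·R4.
R3 ← R3 + 1003/1732·R4.
Reading off the reduced rows gives x_1 = 3, x_2 = -1, x_3 = -5, x_4 = 5.

x_1 = 3, x_2 = -1, x_3 = -5, x_4 = 5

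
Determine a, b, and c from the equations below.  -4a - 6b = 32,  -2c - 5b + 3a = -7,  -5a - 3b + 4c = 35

a = -5, b = -2, c = 1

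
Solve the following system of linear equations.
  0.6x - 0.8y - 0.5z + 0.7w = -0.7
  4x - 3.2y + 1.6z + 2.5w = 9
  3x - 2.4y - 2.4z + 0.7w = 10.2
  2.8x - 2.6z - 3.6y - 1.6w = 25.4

x = 4, y = -2, z = 1, w = -6

Row-reduce the augmented matrix:
R1 ← R1 / (3/5).
R2 ← R2 − 4·R1.
R3 ← R3 − 3·R1.
R4 ← R4 − 14/5·R1.
R2 ← R2 / (32/15).
R1 ← R1 + 4/3·R2.
R3 ← R3 − 8/5·R2.
R4 ← R4 − 2/15·R2.
R3 ← R3 / (-18/5).
R1 ← R1 − 9/4·R3.
R2 ← R2 − 37/16·R3.
R4 ← R4 + 23/40·R3.
R4 ← R4 / (-26171/5760).
R1 ← R1 + 59/64·R4.
R2 ← R2 + 4079/2304·R4.
R3 ← R3 − 47/144·R4.
Reading off the reduced rows gives x = 4, y = -2, z = 1, w = -6.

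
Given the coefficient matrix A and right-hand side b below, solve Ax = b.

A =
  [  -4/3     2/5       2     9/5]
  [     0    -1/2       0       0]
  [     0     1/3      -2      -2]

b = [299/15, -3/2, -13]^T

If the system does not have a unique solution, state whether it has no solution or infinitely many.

Row-reduce:
R1 ← R1 / (-4/3).
R2 ← R2 / (-1/2).
R1 ← R1 + 3/10·R2.
R3 ← R3 − 1/3·R2.
R3 ← R3 / (-2).
R1 ← R1 + 3/2·R3.
Rank is 3 with 4 unknowns, leaving x_4 free.

infinitely many solutions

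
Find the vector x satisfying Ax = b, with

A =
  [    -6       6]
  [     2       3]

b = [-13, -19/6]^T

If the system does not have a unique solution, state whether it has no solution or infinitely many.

Row-reduce the augmented matrix:
R1 ← R1 / (-6).
R2 ← R2 − 2·R1.
R2 ← R2 / (5).
R1 ← R1 + 1·R2.
Reading off the reduced rows gives x_1 = 2/3, x_2 = -3/2.

x_1 = 2/3, x_2 = -3/2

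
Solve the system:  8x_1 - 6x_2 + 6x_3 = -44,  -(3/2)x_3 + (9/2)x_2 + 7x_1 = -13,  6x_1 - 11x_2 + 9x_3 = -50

Row-reduce:
R1 ← R1 / (8).
R2 ← R2 − 7·R1.
R3 ← R3 − 6·R1.
R2 ← R2 / (39/4).
R1 ← R1 + 3/4·R2.
R3 ← R3 + 13/2·R2.
Rank is 2 with 3 unknowns, leaving x_3 free.

infinitely many solutions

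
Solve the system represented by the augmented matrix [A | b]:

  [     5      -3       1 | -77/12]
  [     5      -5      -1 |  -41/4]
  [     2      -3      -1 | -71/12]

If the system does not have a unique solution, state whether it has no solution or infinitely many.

Row-reduce the augmented matrix:
R1 ← R1 / (5).
R2 ← R2 − 5·R1.
R3 ← R3 − 2·R1.
R2 ← R2 / (-2).
R1 ← R1 + 3/5·R2.
R3 ← R3 + 9/5·R2.
R3 ← R3 / (2/5).
R1 ← R1 − 4/5·R3.
R2 ← R2 − 1·R3.
Reading off the reduced rows gives x_1 = -1/3, x_2 = 5/3, x_3 = 1/4.

x_1 = -1/3, x_2 = 5/3, x_3 = 1/4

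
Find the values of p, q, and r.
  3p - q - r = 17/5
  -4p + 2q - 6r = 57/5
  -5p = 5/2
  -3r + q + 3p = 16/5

Row-reduce the augmented matrix:
R1 ← R1 / (3).
R2 ← R2 + 4·R1.
R3 ← R3 + 5·R1.
R4 ← R4 − 3·R1.
R2 ← R2 / (2/3).
R1 ← R1 + 1/3·R2.
R3 ← R3 + 5/3·R2.
R4 ← R4 − 2·R2.
R3 ← R3 / (-20).
R1 ← R1 + 4·R3.
R2 ← R2 + 11·R3.
R4 ← R4 − 20·R3.
R4 reduces to 0 = 0, so the extra equation is consistent.
Reading off the reduced rows gives p = -1/2, q = -5/2, r = -12/5.

p = -1/2, q = -5/2, r = -12/5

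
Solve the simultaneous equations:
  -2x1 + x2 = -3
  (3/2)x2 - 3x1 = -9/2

infinitely many solutions

Row-reduce:
R1 ← R1 / (-2).
R2 ← R2 + 3·R1.
Rank is 1 with 2 unknowns, leaving x2 free.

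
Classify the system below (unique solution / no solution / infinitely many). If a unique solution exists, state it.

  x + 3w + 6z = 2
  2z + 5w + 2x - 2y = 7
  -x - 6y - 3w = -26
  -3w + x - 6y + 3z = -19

Row-reduce the augmented matrix:
R2 ← R2 − 2·R1.
R3 ← R3 + 1·R1.
R4 ← R4 − 1·R1.
R2 ← R2 / (-2).
R3 ← R3 + 6·R2.
R4 ← R4 + 6·R2.
R3 ← R3 / (36).
R1 ← R1 − 6·R3.
R2 ← R2 − 5·R3.
R4 ← R4 − 27·R3.
R4 ← R4 / (-21/4).
R1 ← R1 − 5/2·R4.
R2 ← R2 − 1/12·R4.
R3 ← R3 − 1/12·R4.
Reading off the reduced rows gives x = 5, y = 3, z = -1, w = 1.

x = 5, y = 3, z = -1, w = 1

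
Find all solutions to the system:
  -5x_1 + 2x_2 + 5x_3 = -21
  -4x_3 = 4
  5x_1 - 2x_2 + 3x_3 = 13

infinitely many solutions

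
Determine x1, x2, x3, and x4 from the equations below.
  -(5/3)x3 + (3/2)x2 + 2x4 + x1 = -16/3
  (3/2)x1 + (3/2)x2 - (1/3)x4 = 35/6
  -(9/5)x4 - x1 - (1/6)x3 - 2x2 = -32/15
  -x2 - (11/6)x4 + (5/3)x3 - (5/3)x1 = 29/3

Row-reduce the augmented matrix:
R2 ← R2 − 3/2·R1.
R3 ← R3 + 1·R1.
R4 ← R4 + 5/3·R1.
R2 ← R2 / (-3/4).
R1 ← R1 − 3/2·R2.
R3 ← R3 + 1/2·R2.
R4 ← R4 − 3/2·R2.
R3 ← R3 / (-7/2).
R1 ← R1 − 10/3·R3.
R2 ← R2 + 10/3·R3.
R4 ← R4 − 35/9·R3.
R4 ← R4 / (-401/162).
R1 ← R1 + 446/189·R4.
R2 ← R2 − 404/189·R4.
R3 ← R3 + 218/315·R4.
Reading off the reduced rows gives x1 = -3, x2 = 6, x3 = 2, x4 = -4.

x1 = -3, x2 = 6, x3 = 2, x4 = -4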